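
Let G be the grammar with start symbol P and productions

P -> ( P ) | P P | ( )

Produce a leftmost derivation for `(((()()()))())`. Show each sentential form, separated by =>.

P=>(P)=>(PP)=>((P)P)=>(((P))P)=>(((PP))P)=>(((PPP))P)=>(((()PP))P)=>(((()()P))P)=>(((()()()))P)=>(((()()()))())

P => (P)   [P -> ( P )]
(P) => (PP)   [P -> P P]
(PP) => ((P)P)   [P -> ( P )]
((P)P) => (((P))P)   [P -> ( P )]
(((P))P) => (((PP))P)   [P -> P P]
(((PP))P) => (((PPP))P)   [P -> P P]
(((PPP))P) => (((()PP))P)   [P -> ( )]
(((()PP))P) => (((()()P))P)   [P -> ( )]
(((()()P))P) => (((()()()))P)   [P -> ( )]
(((()()()))P) => (((()()()))())   [P -> ( )]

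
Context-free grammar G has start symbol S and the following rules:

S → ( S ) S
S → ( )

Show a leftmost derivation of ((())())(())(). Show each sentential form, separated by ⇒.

S ⇒ (S)S ⇒ ((S)S)S ⇒ ((())S)S ⇒ ((())())S ⇒ ((())())(S)S ⇒ ((())())(())S ⇒ ((())())(())()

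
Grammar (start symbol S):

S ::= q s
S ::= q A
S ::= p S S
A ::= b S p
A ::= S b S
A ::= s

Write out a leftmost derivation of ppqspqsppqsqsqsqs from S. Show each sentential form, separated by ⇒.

S ⇒ pSS ⇒ ppSSS ⇒ ppqsSS ⇒ ppqspSSS ⇒ ppqspqsSS ⇒ ppqspqspSSS ⇒ ppqspqsppSSSS ⇒ ppqspqsppqsSSS ⇒ ppqspqsppqsqsSS ⇒ ppqspqsppqsqsqsS ⇒ ppqspqsppqsqsqsqA ⇒ ppqspqsppqsqsqsqs

S ⇒ pSS   [S ::= p S S]
pSS ⇒ ppSSS   [S ::= p S S]
ppSSS ⇒ ppqsSS   [S ::= q s]
ppqsSS ⇒ ppqspSSS   [S ::= p S S]
ppqspSSS ⇒ ppqspqsSS   [S ::= q s]
ppqspqsSS ⇒ ppqspqspSSS   [S ::= p S S]
ppqspqspSSS ⇒ ppqspqsppSSSS   [S ::= p S S]
ppqspqsppSSSS ⇒ ppqspqsppqsSSS   [S ::= q s]
ppqspqsppqsSSS ⇒ ppqspqsppqsqsSS   [S ::= q s]
ppqspqsppqsqsSS ⇒ ppqspqsppqsqsqsS   [S ::= q s]
ppqspqsppqsqsqsS ⇒ ppqspqsppqsqsqsqA   [S ::= q A]
ppqspqsppqsqsqsqA ⇒ ppqspqsppqsqsqsqs   [A ::= s]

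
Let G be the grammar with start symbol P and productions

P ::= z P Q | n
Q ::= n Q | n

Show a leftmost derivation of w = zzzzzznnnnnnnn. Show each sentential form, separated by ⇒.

P⇒zPQ⇒zzPQQ⇒zzzPQQQ⇒zzzzPQQQQ⇒zzzzzPQQQQQ⇒zzzzzzPQQQQQQ⇒zzzzzznQQQQQQ⇒zzzzzznnQQQQQ⇒zzzzzznnnQQQQQ⇒zzzzzznnnnQQQQ⇒zzzzzznnnnnQQQ⇒zzzzzznnnnnnQQ⇒zzzzzznnnnnnnQ⇒zzzzzznnnnnnnn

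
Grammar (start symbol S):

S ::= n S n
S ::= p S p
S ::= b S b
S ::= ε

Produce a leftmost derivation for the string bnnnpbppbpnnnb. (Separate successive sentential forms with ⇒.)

S ⇒ bSb   [S ::= b S b]
bSb ⇒ bnSnb   [S ::= n S n]
bnSnb ⇒ bnnSnnb   [S ::= n S n]
bnnSnnb ⇒ bnnnSnnnb   [S ::= n S n]
bnnnSnnnb ⇒ bnnnpSpnnnb   [S ::= p S p]
bnnnpSpnnnb ⇒ bnnnpbSbpnnnb   [S ::= b S b]
bnnnpbSbpnnnb ⇒ bnnnpbpSpbpnnnb   [S ::= p S p]
bnnnpbpSpbpnnnb ⇒ bnnnpbppbpnnnb   [S ::= ε]

S ⇒ bSb ⇒ bnSnb ⇒ bnnSnnb ⇒ bnnnSnnnb ⇒ bnnnpSpnnnb ⇒ bnnnpbSbpnnnb ⇒ bnnnpbpSpbpnnnb ⇒ bnnnpbppbpnnnb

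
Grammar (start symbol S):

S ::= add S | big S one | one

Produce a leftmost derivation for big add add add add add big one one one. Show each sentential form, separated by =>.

S => big S one => big add S one => big add add S one => big add add add S one => big add add add add S one => big add add add add add S one => big add add add add add big S one one => big add add add add add big one one one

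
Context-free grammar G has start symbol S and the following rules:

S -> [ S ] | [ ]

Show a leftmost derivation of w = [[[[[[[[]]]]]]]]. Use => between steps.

S => [S] => [[S]] => [[[S]]] => [[[[S]]]] => [[[[[S]]]]] => [[[[[[S]]]]]] => [[[[[[[S]]]]]]] => [[[[[[[[]]]]]]]]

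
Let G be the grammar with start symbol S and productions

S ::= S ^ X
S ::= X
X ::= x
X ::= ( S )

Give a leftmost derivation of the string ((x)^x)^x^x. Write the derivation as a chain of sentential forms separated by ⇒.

S ⇒ S^X   [S ::= S ^ X]
S^X ⇒ S^X^X   [S ::= S ^ X]
S^X^X ⇒ X^X^X   [S ::= X]
X^X^X ⇒ (S)^X^X   [X ::= ( S )]
(S)^X^X ⇒ (S^X)^X^X   [S ::= S ^ X]
(S^X)^X^X ⇒ (X^X)^X^X   [S ::= X]
(X^X)^X^X ⇒ ((S)^X)^X^X   [X ::= ( S )]
((S)^X)^X^X ⇒ ((X)^X)^X^X   [S ::= X]
((X)^X)^X^X ⇒ ((x)^X)^X^X   [X ::= x]
((x)^X)^X^X ⇒ ((x)^x)^X^X   [X ::= x]
((x)^x)^X^X ⇒ ((x)^x)^x^X   [X ::= x]
((x)^x)^x^X ⇒ ((x)^x)^x^x   [X ::= x]

S ⇒ S^X ⇒ S^X^X ⇒ X^X^X ⇒ (S)^X^X ⇒ (S^X)^X^X ⇒ (X^X)^X^X ⇒ ((S)^X)^X^X ⇒ ((X)^X)^X^X ⇒ ((x)^X)^X^X ⇒ ((x)^x)^X^X ⇒ ((x)^x)^x^X ⇒ ((x)^x)^x^x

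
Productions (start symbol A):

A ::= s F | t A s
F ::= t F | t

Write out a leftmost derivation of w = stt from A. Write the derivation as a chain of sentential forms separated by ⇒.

A⇒sF⇒stF⇒stt

A ⇒ sF   [A ::= s F]
sF ⇒ stF   [F ::= t F]
stF ⇒ stt   [F ::= t]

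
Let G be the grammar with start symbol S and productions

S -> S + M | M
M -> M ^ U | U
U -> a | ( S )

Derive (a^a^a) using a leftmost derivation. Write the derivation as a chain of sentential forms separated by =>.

S => M => U => (S) => (M) => (M^U) => (M^U^U) => (U^U^U) => (a^U^U) => (a^a^U) => (a^a^a)

S => M   [S -> M]
M => U   [M -> U]
U => (S)   [U -> ( S )]
(S) => (M)   [S -> M]
(M) => (M^U)   [M -> M ^ U]
(M^U) => (M^U^U)   [M -> M ^ U]
(M^U^U) => (U^U^U)   [M -> U]
(U^U^U) => (a^U^U)   [U -> a]
(a^U^U) => (a^a^U)   [U -> a]
(a^a^U) => (a^a^a)   [U -> a]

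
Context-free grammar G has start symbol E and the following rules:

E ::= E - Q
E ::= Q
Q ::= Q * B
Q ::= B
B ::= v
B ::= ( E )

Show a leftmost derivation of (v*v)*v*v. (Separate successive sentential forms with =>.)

E => Q => Q*B => Q*B*B => B*B*B => (E)*B*B => (Q)*B*B => (Q*B)*B*B => (B*B)*B*B => (v*B)*B*B => (v*v)*B*B => (v*v)*v*B => (v*v)*v*v

E => Q   [E ::= Q]
Q => Q*B   [Q ::= Q * B]
Q*B => Q*B*B   [Q ::= Q * B]
Q*B*B => B*B*B   [Q ::= B]
B*B*B => (E)*B*B   [B ::= ( E )]
(E)*B*B => (Q)*B*B   [E ::= Q]
(Q)*B*B => (Q*B)*B*B   [Q ::= Q * B]
(Q*B)*B*B => (B*B)*B*B   [Q ::= B]
(B*B)*B*B => (v*B)*B*B   [B ::= v]
(v*B)*B*B => (v*v)*B*B   [B ::= v]
(v*v)*B*B => (v*v)*v*B   [B ::= v]
(v*v)*v*B => (v*v)*v*v   [B ::= v]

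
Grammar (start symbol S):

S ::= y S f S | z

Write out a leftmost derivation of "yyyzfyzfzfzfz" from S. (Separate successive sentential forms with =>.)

S => ySfS => yySfSfS => yyySfSfSfS => yyyzfSfSfS => yyyzfySfSfSfS => yyyzfyzfSfSfS => yyyzfyzfzfSfS => yyyzfyzfzfzfS => yyyzfyzfzfzfz

S => ySfS   [S ::= y S f S]
ySfS => yySfSfS   [S ::= y S f S]
yySfSfS => yyySfSfSfS   [S ::= y S f S]
yyySfSfSfS => yyyzfSfSfS   [S ::= z]
yyyzfSfSfS => yyyzfySfSfSfS   [S ::= y S f S]
yyyzfySfSfSfS => yyyzfyzfSfSfS   [S ::= z]
yyyzfyzfSfSfS => yyyzfyzfzfSfS   [S ::= z]
yyyzfyzfzfSfS => yyyzfyzfzfzfS   [S ::= z]
yyyzfyzfzfzfS => yyyzfyzfzfzfz   [S ::= z]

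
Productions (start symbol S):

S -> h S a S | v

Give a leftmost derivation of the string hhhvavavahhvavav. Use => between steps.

S => hSaS   [S -> h S a S]
hSaS => hhSaSaS   [S -> h S a S]
hhSaSaS => hhhSaSaSaS   [S -> h S a S]
hhhSaSaSaS => hhhvaSaSaS   [S -> v]
hhhvaSaSaS => hhhvavaSaS   [S -> v]
hhhvavaSaS => hhhvavavaS   [S -> v]
hhhvavavaS => hhhvavavahSaS   [S -> h S a S]
hhhvavavahSaS => hhhvavavahhSaSaS   [S -> h S a S]
hhhvavavahhSaSaS => hhhvavavahhvaSaS   [S -> v]
hhhvavavahhvaSaS => hhhvavavahhvavaS   [S -> v]
hhhvavavahhvavaS => hhhvavavahhvavav   [S -> v]

S => hSaS => hhSaSaS => hhhSaSaSaS => hhhvaSaSaS => hhhvavaSaS => hhhvavavaS => hhhvavavahSaS => hhhvavavahhSaSaS => hhhvavavahhvaSaS => hhhvavavahhvavaS => hhhvavavahhvavav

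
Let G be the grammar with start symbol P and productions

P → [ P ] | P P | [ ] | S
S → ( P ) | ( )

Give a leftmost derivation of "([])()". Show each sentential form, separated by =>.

P => PP   [P → P P]
PP => SP   [P → S]
SP => (P)P   [S → ( P )]
(P)P => ([])P   [P → [ ]]
([])P => ([])S   [P → S]
([])S => ([])()   [S → ( )]

P => PP => SP => (P)P => ([])P => ([])S => ([])()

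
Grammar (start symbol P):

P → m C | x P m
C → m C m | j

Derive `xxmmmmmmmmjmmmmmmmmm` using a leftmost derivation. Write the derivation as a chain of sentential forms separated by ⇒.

P ⇒ xPm ⇒ xxPmm ⇒ xxmCmm ⇒ xxmmCmmm ⇒ xxmmmCmmmm ⇒ xxmmmmCmmmmm ⇒ xxmmmmmCmmmmmm ⇒ xxmmmmmmCmmmmmmm ⇒ xxmmmmmmmCmmmmmmmm ⇒ xxmmmmmmmmCmmmmmmmmm ⇒ xxmmmmmmmmjmmmmmmmmm

P ⇒ xPm   [P → x P m]
xPm ⇒ xxPmm   [P → x P m]
xxPmm ⇒ xxmCmm   [P → m C]
xxmCmm ⇒ xxmmCmmm   [C → m C m]
xxmmCmmm ⇒ xxmmmCmmmm   [C → m C m]
xxmmmCmmmm ⇒ xxmmmmCmmmmm   [C → m C m]
xxmmmmCmmmmm ⇒ xxmmmmmCmmmmmm   [C → m C m]
xxmmmmmCmmmmmm ⇒ xxmmmmmmCmmmmmmm   [C → m C m]
xxmmmmmmCmmmmmmm ⇒ xxmmmmmmmCmmmmmmmm   [C → m C m]
xxmmmmmmmCmmmmmmmm ⇒ xxmmmmmmmmCmmmmmmmmm   [C → m C m]
xxmmmmmmmmCmmmmmmmmm ⇒ xxmmmmmmmmjmmmmmmmmm   [C → j]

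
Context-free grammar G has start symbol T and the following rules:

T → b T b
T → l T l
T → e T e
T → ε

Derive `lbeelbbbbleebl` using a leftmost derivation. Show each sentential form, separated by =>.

T => lTl => lbTbl => lbeTebl => lbeeTeebl => lbeelTleebl => lbeelbTbleebl => lbeelbbTbbleebl => lbeelbbbbleebl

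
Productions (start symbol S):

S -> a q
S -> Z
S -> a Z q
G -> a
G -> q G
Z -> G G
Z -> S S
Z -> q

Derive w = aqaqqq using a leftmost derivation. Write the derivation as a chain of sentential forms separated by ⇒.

S ⇒ Z   [S -> Z]
Z ⇒ SS   [Z -> S S]
SS ⇒ aZqS   [S -> a Z q]
aZqS ⇒ aSSqS   [Z -> S S]
aSSqS ⇒ aZSqS   [S -> Z]
aZSqS ⇒ aqSqS   [Z -> q]
aqSqS ⇒ aqaqqS   [S -> a q]
aqaqqS ⇒ aqaqqZ   [S -> Z]
aqaqqZ ⇒ aqaqqq   [Z -> q]

S ⇒ Z ⇒ SS ⇒ aZqS ⇒ aSSqS ⇒ aZSqS ⇒ aqSqS ⇒ aqaqqS ⇒ aqaqqZ ⇒ aqaqqq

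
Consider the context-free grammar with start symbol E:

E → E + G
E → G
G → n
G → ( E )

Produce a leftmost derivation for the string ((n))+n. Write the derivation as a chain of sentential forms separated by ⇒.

E ⇒ E+G ⇒ G+G ⇒ (E)+G ⇒ (G)+G ⇒ ((E))+G ⇒ ((G))+G ⇒ ((n))+G ⇒ ((n))+n

E ⇒ E+G   [E → E + G]
E+G ⇒ G+G   [E → G]
G+G ⇒ (E)+G   [G → ( E )]
(E)+G ⇒ (G)+G   [E → G]
(G)+G ⇒ ((E))+G   [G → ( E )]
((E))+G ⇒ ((G))+G   [E → G]
((G))+G ⇒ ((n))+G   [G → n]
((n))+G ⇒ ((n))+n   [G → n]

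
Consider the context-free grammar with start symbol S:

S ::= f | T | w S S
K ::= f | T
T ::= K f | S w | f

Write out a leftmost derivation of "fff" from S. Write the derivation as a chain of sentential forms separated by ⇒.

S ⇒ T   [S ::= T]
T ⇒ Kf   [T ::= K f]
Kf ⇒ Tf   [K ::= T]
Tf ⇒ Kff   [T ::= K f]
Kff ⇒ Tff   [K ::= T]
Tff ⇒ fff   [T ::= f]

S⇒T⇒Kf⇒Tf⇒Kff⇒Tff⇒fff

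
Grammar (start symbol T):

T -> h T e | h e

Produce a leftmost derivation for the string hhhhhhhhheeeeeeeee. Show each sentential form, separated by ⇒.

T ⇒ hTe ⇒ hhTee ⇒ hhhTeee ⇒ hhhhTeeee ⇒ hhhhhTeeeee ⇒ hhhhhhTeeeeee ⇒ hhhhhhhTeeeeeee ⇒ hhhhhhhhTeeeeeeee ⇒ hhhhhhhhheeeeeeeee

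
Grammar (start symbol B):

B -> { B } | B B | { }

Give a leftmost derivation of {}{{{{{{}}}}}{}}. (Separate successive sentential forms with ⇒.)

B ⇒ BB   [B -> B B]
BB ⇒ {}B   [B -> { }]
{}B ⇒ {}{B}   [B -> { B }]
{}{B} ⇒ {}{BB}   [B -> B B]
{}{BB} ⇒ {}{{B}B}   [B -> { B }]
{}{{B}B} ⇒ {}{{{B}}B}   [B -> { B }]
{}{{{B}}B} ⇒ {}{{{{B}}}B}   [B -> { B }]
{}{{{{B}}}B} ⇒ {}{{{{{B}}}}B}   [B -> { B }]
{}{{{{{B}}}}B} ⇒ {}{{{{{{}}}}}B}   [B -> { }]
{}{{{{{{}}}}}B} ⇒ {}{{{{{{}}}}}{}}   [B -> { }]

B ⇒ BB ⇒ {}B ⇒ {}{B} ⇒ {}{BB} ⇒ {}{{B}B} ⇒ {}{{{B}}B} ⇒ {}{{{{B}}}B} ⇒ {}{{{{{B}}}}B} ⇒ {}{{{{{{}}}}}B} ⇒ {}{{{{{{}}}}}{}}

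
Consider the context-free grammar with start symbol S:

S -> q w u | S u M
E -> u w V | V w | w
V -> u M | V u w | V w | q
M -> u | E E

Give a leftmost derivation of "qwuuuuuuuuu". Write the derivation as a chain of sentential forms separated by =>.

S => SuM   [S -> S u M]
SuM => SuMuM   [S -> S u M]
SuMuM => SuMuMuM   [S -> S u M]
SuMuMuM => SuMuMuMuM   [S -> S u M]
SuMuMuMuM => qwuuMuMuMuM   [S -> q w u]
qwuuMuMuMuM => qwuuuuMuMuM   [M -> u]
qwuuuuMuMuM => qwuuuuuuMuM   [M -> u]
qwuuuuuuMuM => qwuuuuuuuuM   [M -> u]
qwuuuuuuuuM => qwuuuuuuuuu   [M -> u]

S => SuM => SuMuM => SuMuMuM => SuMuMuMuM => qwuuMuMuMuM => qwuuuuMuMuM => qwuuuuuuMuM => qwuuuuuuuuM => qwuuuuuuuuu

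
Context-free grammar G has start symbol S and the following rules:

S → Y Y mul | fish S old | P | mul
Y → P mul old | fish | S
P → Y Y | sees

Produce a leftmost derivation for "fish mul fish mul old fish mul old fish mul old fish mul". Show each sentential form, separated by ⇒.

S ⇒ Y Y mul ⇒ S Y mul ⇒ fish S old Y mul ⇒ fish Y Y mul old Y mul ⇒ fish P mul old Y mul old Y mul ⇒ fish Y Y mul old Y mul old Y mul ⇒ fish P mul old Y mul old Y mul old Y mul ⇒ fish Y Y mul old Y mul old Y mul old Y mul ⇒ fish S Y mul old Y mul old Y mul old Y mul ⇒ fish mul Y mul old Y mul old Y mul old Y mul ⇒ fish mul fish mul old Y mul old Y mul old Y mul ⇒ fish mul fish mul old fish mul old Y mul old Y mul ⇒ fish mul fish mul old fish mul old fish mul old Y mul ⇒ fish mul fish mul old fish mul old fish mul old fish mul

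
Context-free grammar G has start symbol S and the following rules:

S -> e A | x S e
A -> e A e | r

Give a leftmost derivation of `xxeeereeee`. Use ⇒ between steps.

S ⇒ xSe   [S -> x S e]
xSe ⇒ xxSee   [S -> x S e]
xxSee ⇒ xxeAee   [S -> e A]
xxeAee ⇒ xxeeAeee   [A -> e A e]
xxeeAeee ⇒ xxeeeAeeee   [A -> e A e]
xxeeeAeeee ⇒ xxeeereeee   [A -> r]

S ⇒ xSe ⇒ xxSee ⇒ xxeAee ⇒ xxeeAeee ⇒ xxeeeAeeee ⇒ xxeeereeee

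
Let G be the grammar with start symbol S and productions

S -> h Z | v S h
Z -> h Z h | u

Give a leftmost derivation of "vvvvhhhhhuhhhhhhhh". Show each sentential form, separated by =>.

S => vSh => vvShh => vvvShhh => vvvvShhhh => vvvvhZhhhh => vvvvhhZhhhhh => vvvvhhhZhhhhhh => vvvvhhhhZhhhhhhh => vvvvhhhhhZhhhhhhhh => vvvvhhhhhuhhhhhhhh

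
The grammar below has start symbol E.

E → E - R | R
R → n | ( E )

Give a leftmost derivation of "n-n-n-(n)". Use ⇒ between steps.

E ⇒ E-R ⇒ E-R-R ⇒ E-R-R-R ⇒ R-R-R-R ⇒ n-R-R-R ⇒ n-n-R-R ⇒ n-n-n-R ⇒ n-n-n-(E) ⇒ n-n-n-(R) ⇒ n-n-n-(n)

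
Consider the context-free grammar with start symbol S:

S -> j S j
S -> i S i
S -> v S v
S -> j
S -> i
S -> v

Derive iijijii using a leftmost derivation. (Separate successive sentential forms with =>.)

S => iSi => iiSii => iijSjii => iijijii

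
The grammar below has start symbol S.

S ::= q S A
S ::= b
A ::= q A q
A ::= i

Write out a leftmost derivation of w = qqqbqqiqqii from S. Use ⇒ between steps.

S⇒qSA⇒qqSAA⇒qqqSAAA⇒qqqbAAA⇒qqqbqAqAA⇒qqqbqqAqqAA⇒qqqbqqiqqAA⇒qqqbqqiqqiA⇒qqqbqqiqqii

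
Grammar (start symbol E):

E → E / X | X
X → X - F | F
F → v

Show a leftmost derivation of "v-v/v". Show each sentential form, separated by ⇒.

E ⇒ E/X ⇒ X/X ⇒ X-F/X ⇒ F-F/X ⇒ v-F/X ⇒ v-v/X ⇒ v-v/F ⇒ v-v/v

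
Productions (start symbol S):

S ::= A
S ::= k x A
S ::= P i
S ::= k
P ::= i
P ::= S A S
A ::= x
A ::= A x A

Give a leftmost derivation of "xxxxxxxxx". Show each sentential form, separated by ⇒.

S ⇒ A ⇒ AxA ⇒ AxAxA ⇒ AxAxAxA ⇒ AxAxAxAxA ⇒ xxAxAxAxA ⇒ xxxxAxAxA ⇒ xxxxxxAxA ⇒ xxxxxxxxA ⇒ xxxxxxxxx

S ⇒ A   [S ::= A]
A ⇒ AxA   [A ::= A x A]
AxA ⇒ AxAxA   [A ::= A x A]
AxAxA ⇒ AxAxAxA   [A ::= A x A]
AxAxAxA ⇒ AxAxAxAxA   [A ::= A x A]
AxAxAxAxA ⇒ xxAxAxAxA   [A ::= x]
xxAxAxAxA ⇒ xxxxAxAxA   [A ::= x]
xxxxAxAxA ⇒ xxxxxxAxA   [A ::= x]
xxxxxxAxA ⇒ xxxxxxxxA   [A ::= x]
xxxxxxxxA ⇒ xxxxxxxxx   [A ::= x]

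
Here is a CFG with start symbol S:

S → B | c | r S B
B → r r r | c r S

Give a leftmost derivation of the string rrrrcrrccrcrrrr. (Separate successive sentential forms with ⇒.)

S ⇒ rSB ⇒ rBB ⇒ rrrrB ⇒ rrrrcrS ⇒ rrrrcrrSB ⇒ rrrrcrrcB ⇒ rrrrcrrccrS ⇒ rrrrcrrccrB ⇒ rrrrcrrccrcrS ⇒ rrrrcrrccrcrB ⇒ rrrrcrrccrcrrrr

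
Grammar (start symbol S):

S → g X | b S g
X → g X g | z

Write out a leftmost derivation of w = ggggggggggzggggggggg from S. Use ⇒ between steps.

S ⇒ gX   [S → g X]
gX ⇒ ggXg   [X → g X g]
ggXg ⇒ gggXgg   [X → g X g]
gggXgg ⇒ ggggXggg   [X → g X g]
ggggXggg ⇒ gggggXgggg   [X → g X g]
gggggXgggg ⇒ ggggggXggggg   [X → g X g]
ggggggXggggg ⇒ gggggggXgggggg   [X → g X g]
gggggggXgggggg ⇒ ggggggggXggggggg   [X → g X g]
ggggggggXggggggg ⇒ gggggggggXgggggggg   [X → g X g]
gggggggggXgggggggg ⇒ ggggggggggXggggggggg   [X → g X g]
ggggggggggXggggggggg ⇒ ggggggggggzggggggggg   [X → z]

S⇒gX⇒ggXg⇒gggXgg⇒ggggXggg⇒gggggXgggg⇒ggggggXggggg⇒gggggggXgggggg⇒ggggggggXggggggg⇒gggggggggXgggggggg⇒ggggggggggXggggggggg⇒ggggggggggzggggggggg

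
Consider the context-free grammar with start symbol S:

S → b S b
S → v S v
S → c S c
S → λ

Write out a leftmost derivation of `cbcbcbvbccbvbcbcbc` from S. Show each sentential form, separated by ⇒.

S ⇒ cSc   [S → c S c]
cSc ⇒ cbSbc   [S → b S b]
cbSbc ⇒ cbcScbc   [S → c S c]
cbcScbc ⇒ cbcbSbcbc   [S → b S b]
cbcbSbcbc ⇒ cbcbcScbcbc   [S → c S c]
cbcbcScbcbc ⇒ cbcbcbSbcbcbc   [S → b S b]
cbcbcbSbcbcbc ⇒ cbcbcbvSvbcbcbc   [S → v S v]
cbcbcbvSvbcbcbc ⇒ cbcbcbvbSbvbcbcbc   [S → b S b]
cbcbcbvbSbvbcbcbc ⇒ cbcbcbvbcScbvbcbcbc   [S → c S c]
cbcbcbvbcScbvbcbcbc ⇒ cbcbcbvbccbvbcbcbc   [S → λ]

S⇒cSc⇒cbSbc⇒cbcScbc⇒cbcbSbcbc⇒cbcbcScbcbc⇒cbcbcbSbcbcbc⇒cbcbcbvSvbcbcbc⇒cbcbcbvbSbvbcbcbc⇒cbcbcbvbcScbvbcbcbc⇒cbcbcbvbccbvbcbcbc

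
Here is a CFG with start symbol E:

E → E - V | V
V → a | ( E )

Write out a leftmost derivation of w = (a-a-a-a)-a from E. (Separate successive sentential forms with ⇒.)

E ⇒ E-V   [E → E - V]
E-V ⇒ V-V   [E → V]
V-V ⇒ (E)-V   [V → ( E )]
(E)-V ⇒ (E-V)-V   [E → E - V]
(E-V)-V ⇒ (E-V-V)-V   [E → E - V]
(E-V-V)-V ⇒ (E-V-V-V)-V   [E → E - V]
(E-V-V-V)-V ⇒ (V-V-V-V)-V   [E → V]
(V-V-V-V)-V ⇒ (a-V-V-V)-V   [V → a]
(a-V-V-V)-V ⇒ (a-a-V-V)-V   [V → a]
(a-a-V-V)-V ⇒ (a-a-a-V)-V   [V → a]
(a-a-a-V)-V ⇒ (a-a-a-a)-V   [V → a]
(a-a-a-a)-V ⇒ (a-a-a-a)-a   [V → a]

E ⇒ E-V ⇒ V-V ⇒ (E)-V ⇒ (E-V)-V ⇒ (E-V-V)-V ⇒ (E-V-V-V)-V ⇒ (V-V-V-V)-V ⇒ (a-V-V-V)-V ⇒ (a-a-V-V)-V ⇒ (a-a-a-V)-V ⇒ (a-a-a-a)-V ⇒ (a-a-a-a)-a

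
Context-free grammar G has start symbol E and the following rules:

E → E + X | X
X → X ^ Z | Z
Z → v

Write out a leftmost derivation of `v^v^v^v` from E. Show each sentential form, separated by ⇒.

E ⇒ X ⇒ X^Z ⇒ X^Z^Z ⇒ X^Z^Z^Z ⇒ Z^Z^Z^Z ⇒ v^Z^Z^Z ⇒ v^v^Z^Z ⇒ v^v^v^Z ⇒ v^v^v^v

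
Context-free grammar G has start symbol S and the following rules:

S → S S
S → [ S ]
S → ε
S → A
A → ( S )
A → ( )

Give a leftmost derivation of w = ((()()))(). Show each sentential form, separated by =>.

S=>SS=>AS=>(S)S=>(A)S=>((S))S=>((SS))S=>((AS))S=>((()S))S=>((()A))S=>((()()))S=>((()()))A=>((()()))()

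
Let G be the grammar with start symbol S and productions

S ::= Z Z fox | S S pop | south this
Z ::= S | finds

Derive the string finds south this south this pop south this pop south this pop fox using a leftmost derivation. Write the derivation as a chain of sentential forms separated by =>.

S => Z Z fox => finds Z fox => finds S fox => finds S S pop fox => finds S S pop S pop fox => finds S S pop S pop S pop fox => finds south this S pop S pop S pop fox => finds south this south this pop S pop S pop fox => finds south this south this pop south this pop S pop fox => finds south this south this pop south this pop south this pop fox

S => Z Z fox   [S ::= Z Z fox]
Z Z fox => finds Z fox   [Z ::= finds]
finds Z fox => finds S fox   [Z ::= S]
finds S fox => finds S S pop fox   [S ::= S S pop]
finds S S pop fox => finds S S pop S pop fox   [S ::= S S pop]
finds S S pop S pop fox => finds S S pop S pop S pop fox   [S ::= S S pop]
finds S S pop S pop S pop fox => finds south this S pop S pop S pop fox   [S ::= south this]
finds south this S pop S pop S pop fox => finds south this south this pop S pop S pop fox   [S ::= south this]
finds south this south this pop S pop S pop fox => finds south this south this pop south this pop S pop fox   [S ::= south this]
finds south this south this pop south this pop S pop fox => finds south this south this pop south this pop south this pop fox   [S ::= south this]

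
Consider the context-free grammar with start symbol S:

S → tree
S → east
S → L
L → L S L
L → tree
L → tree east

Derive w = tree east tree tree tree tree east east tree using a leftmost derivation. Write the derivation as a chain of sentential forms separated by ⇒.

S ⇒ L ⇒ L S L ⇒ L S L S L ⇒ L S L S L S L ⇒ tree east S L S L S L ⇒ tree east tree L S L S L ⇒ tree east tree tree S L S L ⇒ tree east tree tree L L S L ⇒ tree east tree tree tree L S L ⇒ tree east tree tree tree tree east S L ⇒ tree east tree tree tree tree east east L ⇒ tree east tree tree tree tree east east tree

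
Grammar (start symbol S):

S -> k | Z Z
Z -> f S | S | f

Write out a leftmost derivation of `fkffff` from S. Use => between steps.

S => ZZ => SZ => ZZZ => fSZZ => fkZZ => fkfSZ => fkfZZZ => fkffZZ => fkfffZ => fkffff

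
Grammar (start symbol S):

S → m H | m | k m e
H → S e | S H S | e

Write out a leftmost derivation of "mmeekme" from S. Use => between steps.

S=>mH=>mSHS=>mmHHS=>mmeHS=>mmeeS=>mmeekme

S => mH   [S → m H]
mH => mSHS   [H → S H S]
mSHS => mmHHS   [S → m H]
mmHHS => mmeHS   [H → e]
mmeHS => mmeeS   [H → e]
mmeeS => mmeekme   [S → k m e]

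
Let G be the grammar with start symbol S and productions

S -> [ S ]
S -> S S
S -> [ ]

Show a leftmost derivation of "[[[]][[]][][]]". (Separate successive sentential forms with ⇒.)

S ⇒ [S] ⇒ [SS] ⇒ [SSS] ⇒ [[S]SS] ⇒ [[[]]SS] ⇒ [[[]][S]S] ⇒ [[[]][[]]S] ⇒ [[[]][[]]SS] ⇒ [[[]][[]][]S] ⇒ [[[]][[]][][]]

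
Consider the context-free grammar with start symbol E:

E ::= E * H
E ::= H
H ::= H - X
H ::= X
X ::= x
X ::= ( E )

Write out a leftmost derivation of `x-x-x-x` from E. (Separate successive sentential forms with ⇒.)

E ⇒ H   [E ::= H]
H ⇒ H-X   [H ::= H - X]
H-X ⇒ H-X-X   [H ::= H - X]
H-X-X ⇒ H-X-X-X   [H ::= H - X]
H-X-X-X ⇒ X-X-X-X   [H ::= X]
X-X-X-X ⇒ x-X-X-X   [X ::= x]
x-X-X-X ⇒ x-x-X-X   [X ::= x]
x-x-X-X ⇒ x-x-x-X   [X ::= x]
x-x-x-X ⇒ x-x-x-x   [X ::= x]

E⇒H⇒H-X⇒H-X-X⇒H-X-X-X⇒X-X-X-X⇒x-X-X-X⇒x-x-X-X⇒x-x-x-X⇒x-x-x-x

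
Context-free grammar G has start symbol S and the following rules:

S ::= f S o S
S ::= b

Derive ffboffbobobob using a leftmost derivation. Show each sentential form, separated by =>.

S => fSoS => ffSoSoS => ffboSoS => ffbofSoSoS => ffboffSoSoSoS => ffboffboSoSoS => ffboffboboSoS => ffboffboboboS => ffboffbobobob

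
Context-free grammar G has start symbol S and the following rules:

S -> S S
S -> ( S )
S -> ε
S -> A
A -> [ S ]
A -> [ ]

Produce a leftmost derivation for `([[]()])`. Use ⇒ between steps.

S ⇒ (S)   [S -> ( S )]
(S) ⇒ (A)   [S -> A]
(A) ⇒ ([S])   [A -> [ S ]]
([S]) ⇒ ([SS])   [S -> S S]
([SS]) ⇒ ([AS])   [S -> A]
([AS]) ⇒ ([[]S])   [A -> [ ]]
([[]S]) ⇒ ([[](S)])   [S -> ( S )]
([[](S)]) ⇒ ([[]()])   [S -> ε]

S⇒(S)⇒(A)⇒([S])⇒([SS])⇒([AS])⇒([[]S])⇒([[](S)])⇒([[]()])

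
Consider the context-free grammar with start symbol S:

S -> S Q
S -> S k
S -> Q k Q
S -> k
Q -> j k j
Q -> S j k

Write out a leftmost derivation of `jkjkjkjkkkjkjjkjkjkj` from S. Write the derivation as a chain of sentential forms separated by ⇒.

S ⇒ SQ   [S -> S Q]
SQ ⇒ QkQQ   [S -> Q k Q]
QkQQ ⇒ jkjkQQ   [Q -> j k j]
jkjkQQ ⇒ jkjkSjkQ   [Q -> S j k]
jkjkSjkQ ⇒ jkjkQkQjkQ   [S -> Q k Q]
jkjkQkQjkQ ⇒ jkjkjkjkQjkQ   [Q -> j k j]
jkjkjkjkQjkQ ⇒ jkjkjkjkSjkjkQ   [Q -> S j k]
jkjkjkjkSjkjkQ ⇒ jkjkjkjkSQjkjkQ   [S -> S Q]
jkjkjkjkSQjkjkQ ⇒ jkjkjkjkSkQjkjkQ   [S -> S k]
jkjkjkjkSkQjkjkQ ⇒ jkjkjkjkkkQjkjkQ   [S -> k]
jkjkjkjkkkQjkjkQ ⇒ jkjkjkjkkkjkjjkjkQ   [Q -> j k j]
jkjkjkjkkkjkjjkjkQ ⇒ jkjkjkjkkkjkjjkjkjkj   [Q -> j k j]

S ⇒ SQ ⇒ QkQQ ⇒ jkjkQQ ⇒ jkjkSjkQ ⇒ jkjkQkQjkQ ⇒ jkjkjkjkQjkQ ⇒ jkjkjkjkSjkjkQ ⇒ jkjkjkjkSQjkjkQ ⇒ jkjkjkjkSkQjkjkQ ⇒ jkjkjkjkkkQjkjkQ ⇒ jkjkjkjkkkjkjjkjkQ ⇒ jkjkjkjkkkjkjjkjkjkj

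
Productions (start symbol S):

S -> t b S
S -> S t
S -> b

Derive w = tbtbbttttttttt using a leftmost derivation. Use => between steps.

S => St => tbSt => tbStt => tbSttt => tbStttt => tbSttttt => tbStttttt => tbSttttttt => tbtbSttttttt => tbtbStttttttt => tbtbSttttttttt => tbtbbttttttttt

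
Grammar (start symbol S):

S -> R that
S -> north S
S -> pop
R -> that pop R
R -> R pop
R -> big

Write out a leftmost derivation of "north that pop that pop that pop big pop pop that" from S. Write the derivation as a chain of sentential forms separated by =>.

S => north S   [S -> north S]
north S => north R that   [S -> R that]
north R that => north R pop that   [R -> R pop]
north R pop that => north that pop R pop that   [R -> that pop R]
north that pop R pop that => north that pop that pop R pop that   [R -> that pop R]
north that pop that pop R pop that => north that pop that pop that pop R pop that   [R -> that pop R]
north that pop that pop that pop R pop that => north that pop that pop that pop R pop pop that   [R -> R pop]
north that pop that pop that pop R pop pop that => north that pop that pop that pop big pop pop that   [R -> big]

S => north S => north R that => north R pop that => north that pop R pop that => north that pop that pop R pop that => north that pop that pop that pop R pop that => north that pop that pop that pop R pop pop that => north that pop that pop that pop big pop pop that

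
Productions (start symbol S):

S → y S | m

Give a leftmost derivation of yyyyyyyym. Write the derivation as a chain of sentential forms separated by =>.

S => yS   [S → y S]
yS => yyS   [S → y S]
yyS => yyyS   [S → y S]
yyyS => yyyyS   [S → y S]
yyyyS => yyyyyS   [S → y S]
yyyyyS => yyyyyyS   [S → y S]
yyyyyyS => yyyyyyyS   [S → y S]
yyyyyyyS => yyyyyyyyS   [S → y S]
yyyyyyyyS => yyyyyyyym   [S → m]

S => yS => yyS => yyyS => yyyyS => yyyyyS => yyyyyyS => yyyyyyyS => yyyyyyyyS => yyyyyyyym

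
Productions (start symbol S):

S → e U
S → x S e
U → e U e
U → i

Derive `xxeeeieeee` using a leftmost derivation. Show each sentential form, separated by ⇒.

S⇒xSe⇒xxSee⇒xxeUee⇒xxeeUeee⇒xxeeeUeeee⇒xxeeeieeee

S ⇒ xSe   [S → x S e]
xSe ⇒ xxSee   [S → x S e]
xxSee ⇒ xxeUee   [S → e U]
xxeUee ⇒ xxeeUeee   [U → e U e]
xxeeUeee ⇒ xxeeeUeeee   [U → e U e]
xxeeeUeeee ⇒ xxeeeieeee   [U → i]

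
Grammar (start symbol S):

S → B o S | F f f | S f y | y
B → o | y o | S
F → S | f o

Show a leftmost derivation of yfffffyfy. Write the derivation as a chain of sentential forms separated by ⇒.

S ⇒ Sfy   [S → S f y]
Sfy ⇒ Sfyfy   [S → S f y]
Sfyfy ⇒ Ffffyfy   [S → F f f]
Ffffyfy ⇒ Sfffyfy   [F → S]
Sfffyfy ⇒ Ffffffyfy   [S → F f f]
Ffffffyfy ⇒ Sfffffyfy   [F → S]
Sfffffyfy ⇒ yfffffyfy   [S → y]

S ⇒ Sfy ⇒ Sfyfy ⇒ Ffffyfy ⇒ Sfffyfy ⇒ Ffffffyfy ⇒ Sfffffyfy ⇒ yfffffyfy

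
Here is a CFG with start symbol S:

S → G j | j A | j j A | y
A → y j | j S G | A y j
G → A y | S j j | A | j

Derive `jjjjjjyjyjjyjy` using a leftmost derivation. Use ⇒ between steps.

S ⇒ jjA   [S → j j A]
jjA ⇒ jjjSG   [A → j S G]
jjjSG ⇒ jjjjAG   [S → j A]
jjjjAG ⇒ jjjjjSGG   [A → j S G]
jjjjjSGG ⇒ jjjjjjAGG   [S → j A]
jjjjjjAGG ⇒ jjjjjjAyjGG   [A → A y j]
jjjjjjAyjGG ⇒ jjjjjjyjyjGG   [A → y j]
jjjjjjyjyjGG ⇒ jjjjjjyjyjjG   [G → j]
jjjjjjyjyjjG ⇒ jjjjjjyjyjjAy   [G → A y]
jjjjjjyjyjjAy ⇒ jjjjjjyjyjjyjy   [A → y j]

S⇒jjA⇒jjjSG⇒jjjjAG⇒jjjjjSGG⇒jjjjjjAGG⇒jjjjjjAyjGG⇒jjjjjjyjyjGG⇒jjjjjjyjyjjG⇒jjjjjjyjyjjAy⇒jjjjjjyjyjjyjy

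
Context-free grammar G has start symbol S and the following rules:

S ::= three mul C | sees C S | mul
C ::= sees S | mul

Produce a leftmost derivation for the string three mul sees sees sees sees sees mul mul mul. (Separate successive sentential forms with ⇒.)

S ⇒ three mul C ⇒ three mul sees S ⇒ three mul sees sees C S ⇒ three mul sees sees sees S S ⇒ three mul sees sees sees sees C S S ⇒ three mul sees sees sees sees sees S S S ⇒ three mul sees sees sees sees sees mul S S ⇒ three mul sees sees sees sees sees mul mul S ⇒ three mul sees sees sees sees sees mul mul mul

S ⇒ three mul C   [S ::= three mul C]
three mul C ⇒ three mul sees S   [C ::= sees S]
three mul sees S ⇒ three mul sees sees C S   [S ::= sees C S]
three mul sees sees C S ⇒ three mul sees sees sees S S   [C ::= sees S]
three mul sees sees sees S S ⇒ three mul sees sees sees sees C S S   [S ::= sees C S]
three mul sees sees sees sees C S S ⇒ three mul sees sees sees sees sees S S S   [C ::= sees S]
three mul sees sees sees sees sees S S S ⇒ three mul sees sees sees sees sees mul S S   [S ::= mul]
three mul sees sees sees sees sees mul S S ⇒ three mul sees sees sees sees sees mul mul S   [S ::= mul]
three mul sees sees sees sees sees mul mul S ⇒ three mul sees sees sees sees sees mul mul mul   [S ::= mul]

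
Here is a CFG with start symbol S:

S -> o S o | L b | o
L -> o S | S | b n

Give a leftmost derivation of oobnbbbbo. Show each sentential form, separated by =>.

S => oSo => oLbo => oSbo => oLbbo => ooSbbo => ooLbbbo => ooSbbbo => ooLbbbbo => oobnbbbbo

S => oSo   [S -> o S o]
oSo => oLbo   [S -> L b]
oLbo => oSbo   [L -> S]
oSbo => oLbbo   [S -> L b]
oLbbo => ooSbbo   [L -> o S]
ooSbbo => ooLbbbo   [S -> L b]
ooLbbbo => ooSbbbo   [L -> S]
ooSbbbo => ooLbbbbo   [S -> L b]
ooLbbbbo => oobnbbbbo   [L -> b n]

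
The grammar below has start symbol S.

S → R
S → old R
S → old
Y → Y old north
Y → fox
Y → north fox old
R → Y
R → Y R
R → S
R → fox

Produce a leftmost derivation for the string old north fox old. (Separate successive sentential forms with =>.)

S => old R   [S → old R]
old R => old Y   [R → Y]
old Y => old north fox old   [Y → north fox old]

S => old R => old Y => old north fox old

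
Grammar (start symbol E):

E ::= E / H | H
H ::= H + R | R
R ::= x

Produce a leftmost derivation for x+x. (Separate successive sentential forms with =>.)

E => H   [E ::= H]
H => H+R   [H ::= H + R]
H+R => R+R   [H ::= R]
R+R => x+R   [R ::= x]
x+R => x+x   [R ::= x]

E => H => H+R => R+R => x+R => x+x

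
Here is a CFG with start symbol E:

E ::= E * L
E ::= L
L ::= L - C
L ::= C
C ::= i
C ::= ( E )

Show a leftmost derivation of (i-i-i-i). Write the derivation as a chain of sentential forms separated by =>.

E=>L=>C=>(E)=>(L)=>(L-C)=>(L-C-C)=>(L-C-C-C)=>(C-C-C-C)=>(i-C-C-C)=>(i-i-C-C)=>(i-i-i-C)=>(i-i-i-i)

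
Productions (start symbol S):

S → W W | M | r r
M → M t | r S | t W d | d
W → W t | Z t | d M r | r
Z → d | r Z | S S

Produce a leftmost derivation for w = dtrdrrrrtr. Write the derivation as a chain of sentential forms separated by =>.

S=>WW=>ZtW=>SStW=>WWStW=>dMrWStW=>dtWdrWStW=>dtrdrWStW=>dtrdrrStW=>dtrdrrrrtW=>dtrdrrrrtr

S => WW   [S → W W]
WW => ZtW   [W → Z t]
ZtW => SStW   [Z → S S]
SStW => WWStW   [S → W W]
WWStW => dMrWStW   [W → d M r]
dMrWStW => dtWdrWStW   [M → t W d]
dtWdrWStW => dtrdrWStW   [W → r]
dtrdrWStW => dtrdrrStW   [W → r]
dtrdrrStW => dtrdrrrrtW   [S → r r]
dtrdrrrrtW => dtrdrrrrtr   [W → r]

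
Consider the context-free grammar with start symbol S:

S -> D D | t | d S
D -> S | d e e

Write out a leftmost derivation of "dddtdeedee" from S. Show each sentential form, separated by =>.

S=>dS=>ddS=>ddDD=>ddSD=>ddDDD=>ddSDD=>dddSDD=>dddtDD=>dddtdeeD=>dddtdeedee

S => dS   [S -> d S]
dS => ddS   [S -> d S]
ddS => ddDD   [S -> D D]
ddDD => ddSD   [D -> S]
ddSD => ddDDD   [S -> D D]
ddDDD => ddSDD   [D -> S]
ddSDD => dddSDD   [S -> d S]
dddSDD => dddtDD   [S -> t]
dddtDD => dddtdeeD   [D -> d e e]
dddtdeeD => dddtdeedee   [D -> d e e]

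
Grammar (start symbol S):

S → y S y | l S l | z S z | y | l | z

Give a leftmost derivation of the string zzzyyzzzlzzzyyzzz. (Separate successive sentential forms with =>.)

S => zSz => zzSzz => zzzSzzz => zzzySyzzz => zzzyySyyzzz => zzzyyzSzyyzzz => zzzyyzzSzzyyzzz => zzzyyzzzSzzzyyzzz => zzzyyzzzlzzzyyzzz

S => zSz   [S → z S z]
zSz => zzSzz   [S → z S z]
zzSzz => zzzSzzz   [S → z S z]
zzzSzzz => zzzySyzzz   [S → y S y]
zzzySyzzz => zzzyySyyzzz   [S → y S y]
zzzyySyyzzz => zzzyyzSzyyzzz   [S → z S z]
zzzyyzSzyyzzz => zzzyyzzSzzyyzzz   [S → z S z]
zzzyyzzSzzyyzzz => zzzyyzzzSzzzyyzzz   [S → z S z]
zzzyyzzzSzzzyyzzz => zzzyyzzzlzzzyyzzz   [S → l]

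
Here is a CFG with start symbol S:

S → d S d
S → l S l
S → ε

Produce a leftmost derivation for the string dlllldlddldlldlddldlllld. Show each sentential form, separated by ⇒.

S⇒dSd⇒dlSld⇒dllSlld⇒dlllSllld⇒dllllSlllld⇒dlllldSdlllld⇒dlllldlSldlllld⇒dlllldldSdldlllld⇒dlllldlddSddldlllld⇒dlllldlddlSlddldlllld⇒dlllldlddldSdlddldlllld⇒dlllldlddldlSldlddldlllld⇒dlllldlddldlldlddldlllld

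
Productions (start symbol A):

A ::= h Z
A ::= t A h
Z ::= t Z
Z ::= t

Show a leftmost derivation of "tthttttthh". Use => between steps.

A => tAh   [A ::= t A h]
tAh => ttAhh   [A ::= t A h]
ttAhh => tthZhh   [A ::= h Z]
tthZhh => tthtZhh   [Z ::= t Z]
tthtZhh => tthttZhh   [Z ::= t Z]
tthttZhh => tthtttZhh   [Z ::= t Z]
tthtttZhh => tthttttZhh   [Z ::= t Z]
tthttttZhh => tthttttthh   [Z ::= t]

A=>tAh=>ttAhh=>tthZhh=>tthtZhh=>tthttZhh=>tthtttZhh=>tthttttZhh=>tthttttthh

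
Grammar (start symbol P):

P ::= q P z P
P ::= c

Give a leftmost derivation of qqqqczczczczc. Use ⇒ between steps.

P ⇒ qPzP   [P ::= q P z P]
qPzP ⇒ qqPzPzP   [P ::= q P z P]
qqPzPzP ⇒ qqqPzPzPzP   [P ::= q P z P]
qqqPzPzPzP ⇒ qqqqPzPzPzPzP   [P ::= q P z P]
qqqqPzPzPzPzP ⇒ qqqqczPzPzPzP   [P ::= c]
qqqqczPzPzPzP ⇒ qqqqczczPzPzP   [P ::= c]
qqqqczczPzPzP ⇒ qqqqczczczPzP   [P ::= c]
qqqqczczczPzP ⇒ qqqqczczczczP   [P ::= c]
qqqqczczczczP ⇒ qqqqczczczczc   [P ::= c]

P ⇒ qPzP ⇒ qqPzPzP ⇒ qqqPzPzPzP ⇒ qqqqPzPzPzPzP ⇒ qqqqczPzPzPzP ⇒ qqqqczczPzPzP ⇒ qqqqczczczPzP ⇒ qqqqczczczczP ⇒ qqqqczczczczc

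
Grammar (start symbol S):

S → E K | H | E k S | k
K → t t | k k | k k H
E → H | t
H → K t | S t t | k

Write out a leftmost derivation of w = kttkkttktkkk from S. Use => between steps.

S => EkS => HkS => SttkS => EKttkS => HKttkS => SttKttkS => kttKttkS => kttkkttkS => kttkkttkEK => kttkkttktK => kttkkttktkkH => kttkkttktkkk

S => EkS   [S → E k S]
EkS => HkS   [E → H]
HkS => SttkS   [H → S t t]
SttkS => EKttkS   [S → E K]
EKttkS => HKttkS   [E → H]
HKttkS => SttKttkS   [H → S t t]
SttKttkS => kttKttkS   [S → k]
kttKttkS => kttkkttkS   [K → k k]
kttkkttkS => kttkkttkEK   [S → E K]
kttkkttkEK => kttkkttktK   [E → t]
kttkkttktK => kttkkttktkkH   [K → k k H]
kttkkttktkkH => kttkkttktkkk   [H → k]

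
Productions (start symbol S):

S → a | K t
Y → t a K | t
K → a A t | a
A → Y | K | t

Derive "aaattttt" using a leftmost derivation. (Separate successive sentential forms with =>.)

S => Kt   [S → K t]
Kt => aAtt   [K → a A t]
aAtt => aKtt   [A → K]
aKtt => aaAttt   [K → a A t]
aaAttt => aaKttt   [A → K]
aaKttt => aaaAtttt   [K → a A t]
aaaAtttt => aaaYtttt   [A → Y]
aaaYtttt => aaattttt   [Y → t]

S=>Kt=>aAtt=>aKtt=>aaAttt=>aaKttt=>aaaAtttt=>aaaYtttt=>aaattttt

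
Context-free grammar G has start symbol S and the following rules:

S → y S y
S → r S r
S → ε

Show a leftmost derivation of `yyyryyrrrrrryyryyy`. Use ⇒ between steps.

S ⇒ ySy ⇒ yySyy ⇒ yyySyyy ⇒ yyyrSryyy ⇒ yyyrySyryyy ⇒ yyyryySyyryyy ⇒ yyyryyrSryyryyy ⇒ yyyryyrrSrryyryyy ⇒ yyyryyrrrSrrryyryyy ⇒ yyyryyrrrrrryyryyy

S ⇒ ySy   [S → y S y]
ySy ⇒ yySyy   [S → y S y]
yySyy ⇒ yyySyyy   [S → y S y]
yyySyyy ⇒ yyyrSryyy   [S → r S r]
yyyrSryyy ⇒ yyyrySyryyy   [S → y S y]
yyyrySyryyy ⇒ yyyryySyyryyy   [S → y S y]
yyyryySyyryyy ⇒ yyyryyrSryyryyy   [S → r S r]
yyyryyrSryyryyy ⇒ yyyryyrrSrryyryyy   [S → r S r]
yyyryyrrSrryyryyy ⇒ yyyryyrrrSrrryyryyy   [S → r S r]
yyyryyrrrSrrryyryyy ⇒ yyyryyrrrrrryyryyy   [S → ε]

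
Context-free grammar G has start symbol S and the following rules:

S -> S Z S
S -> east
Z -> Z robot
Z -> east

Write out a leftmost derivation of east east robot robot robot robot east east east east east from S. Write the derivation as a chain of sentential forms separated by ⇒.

S ⇒ S Z S ⇒ S Z S Z S ⇒ east Z S Z S ⇒ east Z robot S Z S ⇒ east Z robot robot S Z S ⇒ east Z robot robot robot S Z S ⇒ east Z robot robot robot robot S Z S ⇒ east east robot robot robot robot S Z S ⇒ east east robot robot robot robot S Z S Z S ⇒ east east robot robot robot robot east Z S Z S ⇒ east east robot robot robot robot east east S Z S ⇒ east east robot robot robot robot east east east Z S ⇒ east east robot robot robot robot east east east east S ⇒ east east robot robot robot robot east east east east east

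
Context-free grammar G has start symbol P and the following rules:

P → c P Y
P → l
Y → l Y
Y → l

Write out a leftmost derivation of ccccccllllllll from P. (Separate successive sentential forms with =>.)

P => cPY   [P → c P Y]
cPY => ccPYY   [P → c P Y]
ccPYY => cccPYYY   [P → c P Y]
cccPYYY => ccccPYYYY   [P → c P Y]
ccccPYYYY => cccccPYYYYY   [P → c P Y]
cccccPYYYYY => ccccccPYYYYYY   [P → c P Y]
ccccccPYYYYYY => cccccclYYYYYY   [P → l]
cccccclYYYYYY => ccccccllYYYYYY   [Y → l Y]
ccccccllYYYYYY => cccccclllYYYYY   [Y → l]
cccccclllYYYYY => ccccccllllYYYY   [Y → l]
ccccccllllYYYY => cccccclllllYYY   [Y → l]
cccccclllllYYY => ccccccllllllYY   [Y → l]
ccccccllllllYY => cccccclllllllY   [Y → l]
cccccclllllllY => ccccccllllllll   [Y → l]

P => cPY => ccPYY => cccPYYY => ccccPYYYY => cccccPYYYYY => ccccccPYYYYYY => cccccclYYYYYY => ccccccllYYYYYY => cccccclllYYYYY => ccccccllllYYYY => cccccclllllYYY => ccccccllllllYY => cccccclllllllY => ccccccllllllll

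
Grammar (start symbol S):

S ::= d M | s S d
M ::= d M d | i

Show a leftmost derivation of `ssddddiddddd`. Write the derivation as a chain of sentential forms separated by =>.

S => sSd => ssSdd => ssdMdd => ssddMddd => ssdddMdddd => ssddddMddddd => ssddddiddddd

S => sSd   [S ::= s S d]
sSd => ssSdd   [S ::= s S d]
ssSdd => ssdMdd   [S ::= d M]
ssdMdd => ssddMddd   [M ::= d M d]
ssddMddd => ssdddMdddd   [M ::= d M d]
ssdddMdddd => ssddddMddddd   [M ::= d M d]
ssddddMddddd => ssddddiddddd   [M ::= i]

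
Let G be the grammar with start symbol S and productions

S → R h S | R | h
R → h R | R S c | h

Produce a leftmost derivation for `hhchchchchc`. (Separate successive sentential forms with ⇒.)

S ⇒ R ⇒ RSc ⇒ RScSc ⇒ RScScSc ⇒ RScScScSc ⇒ RScScScScSc ⇒ hScScScScSc ⇒ hhcScScScSc ⇒ hhchcScScSc ⇒ hhchchcScSc ⇒ hhchchchcSc ⇒ hhchchchchc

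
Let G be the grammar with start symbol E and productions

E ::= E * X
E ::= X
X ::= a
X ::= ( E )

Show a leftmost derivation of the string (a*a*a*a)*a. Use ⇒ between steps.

E⇒E*X⇒X*X⇒(E)*X⇒(E*X)*X⇒(E*X*X)*X⇒(E*X*X*X)*X⇒(X*X*X*X)*X⇒(a*X*X*X)*X⇒(a*a*X*X)*X⇒(a*a*a*X)*X⇒(a*a*a*a)*X⇒(a*a*a*a)*a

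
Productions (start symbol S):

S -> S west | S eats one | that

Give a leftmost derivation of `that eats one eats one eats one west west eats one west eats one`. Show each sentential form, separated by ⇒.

S ⇒ S eats one ⇒ S west eats one ⇒ S eats one west eats one ⇒ S west eats one west eats one ⇒ S west west eats one west eats one ⇒ S eats one west west eats one west eats one ⇒ S eats one eats one west west eats one west eats one ⇒ S eats one eats one eats one west west eats one west eats one ⇒ that eats one eats one eats one west west eats one west eats one

S ⇒ S eats one   [S -> S eats one]
S eats one ⇒ S west eats one   [S -> S west]
S west eats one ⇒ S eats one west eats one   [S -> S eats one]
S eats one west eats one ⇒ S west eats one west eats one   [S -> S west]
S west eats one west eats one ⇒ S west west eats one west eats one   [S -> S west]
S west west eats one west eats one ⇒ S eats one west west eats one west eats one   [S -> S eats one]
S eats one west west eats one west eats one ⇒ S eats one eats one west west eats one west eats one   [S -> S eats one]
S eats one eats one west west eats one west eats one ⇒ S eats one eats one eats one west west eats one west eats one   [S -> S eats one]
S eats one eats one eats one west west eats one west eats one ⇒ that eats one eats one eats one west west eats one west eats one   [S -> that]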